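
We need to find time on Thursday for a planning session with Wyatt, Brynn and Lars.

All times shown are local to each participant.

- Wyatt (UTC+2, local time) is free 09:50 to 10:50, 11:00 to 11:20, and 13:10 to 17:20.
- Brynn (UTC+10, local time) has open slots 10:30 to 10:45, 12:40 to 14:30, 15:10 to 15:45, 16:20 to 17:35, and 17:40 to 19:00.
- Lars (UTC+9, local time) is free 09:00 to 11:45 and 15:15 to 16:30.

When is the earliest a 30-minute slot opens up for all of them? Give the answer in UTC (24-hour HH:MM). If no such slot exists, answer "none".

Wyatt → UTC: 07:50–08:50, 09:00–09:20, 11:10–15:20.
Brynn → UTC: 00:30–00:45, 02:40–04:30, 05:10–05:45, 06:20–07:35, 07:40–09:00.
Lars → UTC: 00:00–02:45, 06:15–07:30.
Wyatt ∩ Brynn: 07:50–08:50.
Wyatt ∩ Brynn ∩ Lars: (none).
Windows ≥ 30 min: (none).

none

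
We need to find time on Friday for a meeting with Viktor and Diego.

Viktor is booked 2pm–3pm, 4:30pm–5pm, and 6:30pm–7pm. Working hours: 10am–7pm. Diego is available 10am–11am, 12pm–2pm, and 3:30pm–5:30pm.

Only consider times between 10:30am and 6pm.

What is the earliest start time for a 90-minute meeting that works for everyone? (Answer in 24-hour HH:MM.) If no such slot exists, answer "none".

12:00

Viktor free within 10:00–19:00: 10:00–14:00, 15:00–16:30, 17:00–18:30.
Viktor ∩ Diego: 10:00–11:00, 12:00–14:00, 15:30–16:30, 17:00–17:30.
Restricted to 10:30–18:00: 10:30–11:00, 12:00–14:00, 15:30–16:30, 17:00–17:30.
Windows ≥ 90 min: 12:00–14:00.
Earliest such window starts at 12:00.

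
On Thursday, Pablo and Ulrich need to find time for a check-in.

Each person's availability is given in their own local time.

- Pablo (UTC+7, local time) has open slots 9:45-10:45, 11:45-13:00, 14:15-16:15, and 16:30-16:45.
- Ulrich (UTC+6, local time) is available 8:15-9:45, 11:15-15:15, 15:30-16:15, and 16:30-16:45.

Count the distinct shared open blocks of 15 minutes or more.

4

Pablo → UTC: 02:45–03:45, 04:45–06:00, 07:15–09:15, 09:30–09:45.
Ulrich → UTC: 02:15–03:45, 05:15–09:15, 09:30–10:15, 10:30–10:45.
Pablo ∩ Ulrich: 02:45–03:45, 05:15–06:00, 07:15–09:15, 09:30–09:45.
Windows ≥ 15 min: 02:45–03:45, 05:15–06:00, 07:15–09:15, 09:30–09:45.
That's 4 windows.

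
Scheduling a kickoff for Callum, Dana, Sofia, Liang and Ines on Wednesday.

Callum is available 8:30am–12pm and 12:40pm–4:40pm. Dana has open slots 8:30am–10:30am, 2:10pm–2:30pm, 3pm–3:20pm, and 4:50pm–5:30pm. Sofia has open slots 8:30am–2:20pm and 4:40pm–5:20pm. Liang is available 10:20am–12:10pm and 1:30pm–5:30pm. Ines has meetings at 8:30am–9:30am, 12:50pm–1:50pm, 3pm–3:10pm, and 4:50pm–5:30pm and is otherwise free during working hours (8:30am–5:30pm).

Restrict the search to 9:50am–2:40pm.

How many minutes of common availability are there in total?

20 minutes

Ines free within 08:30–17:30: 09:30–12:50, 13:50–15:00, 15:10–16:50.
Callum ∩ Dana: 08:30–10:30, 14:10–14:30, 15:00–15:20.
Callum ∩ Dana ∩ Sofia: 08:30–10:30, 14:10–14:20.
Callum ∩ Dana ∩ Sofia ∩ Liang: 10:20–10:30, 14:10–14:20.
Callum ∩ Dana ∩ Sofia ∩ Liang ∩ Ines: 10:20–10:30, 14:10–14:20.
Restricted to 09:50–14:40: 10:20–10:30, 14:10–14:20.
Total common minutes: 10 + 10 = 20.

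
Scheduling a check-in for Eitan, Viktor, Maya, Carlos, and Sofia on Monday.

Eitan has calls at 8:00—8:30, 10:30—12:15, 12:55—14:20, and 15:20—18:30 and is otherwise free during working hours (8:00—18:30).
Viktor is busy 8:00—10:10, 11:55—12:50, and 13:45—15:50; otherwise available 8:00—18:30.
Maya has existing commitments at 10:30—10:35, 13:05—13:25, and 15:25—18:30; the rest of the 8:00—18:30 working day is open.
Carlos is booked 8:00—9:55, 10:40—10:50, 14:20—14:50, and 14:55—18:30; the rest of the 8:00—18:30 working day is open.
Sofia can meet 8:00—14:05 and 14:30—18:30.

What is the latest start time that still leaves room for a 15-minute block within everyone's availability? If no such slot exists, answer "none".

Eitan free within 08:00–18:30: 08:30–10:30, 12:15–12:55, 14:20–15:20.
Viktor free within 08:00–18:30: 10:10–11:55, 12:50–13:45, 15:50–18:30.
Maya free within 08:00–18:30: 08:00–10:30, 10:35–13:05, 13:25–15:25.
Carlos free within 08:00–18:30: 09:55–10:40, 10:50–14:20, 14:50–14:55.
Eitan ∩ Viktor: 10:10–10:30, 12:50–12:55.
Eitan ∩ Viktor ∩ Maya: 10:10–10:30, 12:50–12:55.
Eitan ∩ Viktor ∩ Maya ∩ Carlos: 10:10–10:30, 12:50–12:55.
Eitan ∩ Viktor ∩ Maya ∩ Carlos ∩ Sofia: 10:10–10:30, 12:50–12:55.
Windows ≥ 15 min: 10:10–10:30.
Latest start in the last window 10:10–10:30 is 10:30 − 15 min = 10:15.

10:15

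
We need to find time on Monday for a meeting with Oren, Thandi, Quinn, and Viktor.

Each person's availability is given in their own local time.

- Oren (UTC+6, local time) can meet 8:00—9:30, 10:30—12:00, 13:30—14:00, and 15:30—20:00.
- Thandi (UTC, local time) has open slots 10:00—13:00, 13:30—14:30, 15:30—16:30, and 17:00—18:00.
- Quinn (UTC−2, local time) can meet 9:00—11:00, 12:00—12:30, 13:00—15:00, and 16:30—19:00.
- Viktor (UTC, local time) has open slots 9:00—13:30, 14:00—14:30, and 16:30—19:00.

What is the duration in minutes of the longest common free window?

120 minutes

Oren → UTC: 02:00–03:30, 04:30–06:00, 07:30–08:00, 09:30–14:00.
Thandi → UTC: 10:00–13:00, 13:30–14:30, 15:30–16:30, 17:00–18:00.
Quinn → UTC: 11:00–13:00, 14:00–14:30, 15:00–17:00, 18:30–21:00.
Viktor → UTC: 09:00–13:30, 14:00–14:30, 16:30–19:00.
Oren ∩ Thandi: 10:00–13:00, 13:30–14:00.
Oren ∩ Thandi ∩ Quinn: 11:00–13:00.
Oren ∩ Thandi ∩ Quinn ∩ Viktor: 11:00–13:00.
Single common window of 120 minutes.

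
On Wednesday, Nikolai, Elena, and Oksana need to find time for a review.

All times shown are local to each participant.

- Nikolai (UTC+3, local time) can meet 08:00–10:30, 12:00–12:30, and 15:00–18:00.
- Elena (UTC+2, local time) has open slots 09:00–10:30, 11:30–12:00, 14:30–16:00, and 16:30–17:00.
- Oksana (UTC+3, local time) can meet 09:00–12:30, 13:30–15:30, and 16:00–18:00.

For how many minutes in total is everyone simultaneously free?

Nikolai → UTC: 05:00–07:30, 09:00–09:30, 12:00–15:00.
Elena → UTC: 07:00–08:30, 09:30–10:00, 12:30–14:00, 14:30–15:00.
Oksana → UTC: 06:00–09:30, 10:30–12:30, 13:00–15:00.
Nikolai ∩ Elena: 07:00–07:30, 12:30–14:00, 14:30–15:00.
Nikolai ∩ Elena ∩ Oksana: 07:00–07:30, 13:00–14:00, 14:30–15:00.
Total common minutes: 30 + 60 + 30 = 120.

120 minutes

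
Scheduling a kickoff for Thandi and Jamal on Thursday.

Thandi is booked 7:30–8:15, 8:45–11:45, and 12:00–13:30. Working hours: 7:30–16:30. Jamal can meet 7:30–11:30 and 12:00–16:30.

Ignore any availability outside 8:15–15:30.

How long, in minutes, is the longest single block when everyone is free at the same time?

120 minutes

Thandi free within 07:30–16:30: 08:15–08:45, 11:45–12:00, 13:30–16:30.
Thandi ∩ Jamal: 08:15–08:45, 13:30–16:30.
Restricted to 08:15–15:30: 08:15–08:45, 13:30–15:30.
Common window lengths: 30, 120 min; longest is 120.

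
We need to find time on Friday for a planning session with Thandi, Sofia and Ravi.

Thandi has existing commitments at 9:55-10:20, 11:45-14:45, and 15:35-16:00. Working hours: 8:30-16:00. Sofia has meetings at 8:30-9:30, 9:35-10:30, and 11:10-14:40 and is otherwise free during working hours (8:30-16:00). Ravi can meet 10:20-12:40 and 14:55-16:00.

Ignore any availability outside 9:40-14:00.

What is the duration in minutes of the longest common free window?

Thandi free within 08:30–16:00: 08:30–09:55, 10:20–11:45, 14:45–15:35.
Sofia free within 08:30–16:00: 09:30–09:35, 10:30–11:10, 14:40–16:00.
Thandi ∩ Sofia: 09:30–09:35, 10:30–11:10, 14:45–15:35.
Thandi ∩ Sofia ∩ Ravi: 10:30–11:10, 14:55–15:35.
Restricted to 09:40–14:00: 10:30–11:10.
Single common window of 40 minutes.

40 minutes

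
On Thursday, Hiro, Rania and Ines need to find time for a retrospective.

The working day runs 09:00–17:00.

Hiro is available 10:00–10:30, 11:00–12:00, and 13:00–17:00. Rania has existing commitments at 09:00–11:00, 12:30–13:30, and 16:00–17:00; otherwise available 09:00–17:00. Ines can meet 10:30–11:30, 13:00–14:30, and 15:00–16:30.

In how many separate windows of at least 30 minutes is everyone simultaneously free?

3

Rania free within 09:00–17:00: 11:00–12:30, 13:30–16:00.
Hiro ∩ Rania: 11:00–12:00, 13:30–16:00.
Hiro ∩ Rania ∩ Ines: 11:00–11:30, 13:30–14:30, 15:00–16:00.
Windows ≥ 30 min: 11:00–11:30, 13:30–14:30, 15:00–16:00.
That's 3 windows.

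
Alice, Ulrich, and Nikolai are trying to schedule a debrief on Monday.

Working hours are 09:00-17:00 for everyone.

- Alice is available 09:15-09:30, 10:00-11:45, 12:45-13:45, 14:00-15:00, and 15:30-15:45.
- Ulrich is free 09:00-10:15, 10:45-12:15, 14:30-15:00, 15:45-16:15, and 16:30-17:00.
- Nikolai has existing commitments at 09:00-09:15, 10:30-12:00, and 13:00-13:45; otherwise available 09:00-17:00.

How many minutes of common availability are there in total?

Nikolai free within 09:00–17:00: 09:15–10:30, 12:00–13:00, 13:45–17:00.
Alice ∩ Ulrich: 09:15–09:30, 10:00–10:15, 10:45–11:45, 14:30–15:00.
Alice ∩ Ulrich ∩ Nikolai: 09:15–09:30, 10:00–10:15, 14:30–15:00.
Total common minutes: 15 + 15 + 30 = 60.

60 minutes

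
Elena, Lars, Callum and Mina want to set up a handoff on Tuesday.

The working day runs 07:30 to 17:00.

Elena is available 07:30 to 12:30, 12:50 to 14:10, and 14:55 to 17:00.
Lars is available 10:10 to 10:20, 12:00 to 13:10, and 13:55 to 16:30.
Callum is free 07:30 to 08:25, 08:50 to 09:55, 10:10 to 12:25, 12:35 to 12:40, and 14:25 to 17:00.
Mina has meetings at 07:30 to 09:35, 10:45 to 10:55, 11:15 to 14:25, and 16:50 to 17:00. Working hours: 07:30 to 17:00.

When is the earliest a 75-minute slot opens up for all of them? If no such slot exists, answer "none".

Mina free within 07:30–17:00: 09:35–10:45, 10:55–11:15, 14:25–16:50.
Elena ∩ Lars: 10:10–10:20, 12:00–12:30, 12:50–13:10, 13:55–14:10, 14:55–16:30.
Elena ∩ Lars ∩ Callum: 10:10–10:20, 12:00–12:25, 14:55–16:30.
Elena ∩ Lars ∩ Callum ∩ Mina: 10:10–10:20, 14:55–16:30.
Windows ≥ 75 min: 14:55–16:30.
Earliest such window starts at 14:55.

14:55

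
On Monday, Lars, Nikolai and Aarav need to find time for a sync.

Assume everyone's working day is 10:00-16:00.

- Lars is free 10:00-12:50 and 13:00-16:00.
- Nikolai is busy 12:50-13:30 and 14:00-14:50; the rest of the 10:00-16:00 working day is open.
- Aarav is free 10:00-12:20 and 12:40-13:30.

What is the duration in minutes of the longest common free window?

140 minutes

Nikolai free within 10:00–16:00: 10:00–12:50, 13:30–14:00, 14:50–16:00.
Lars ∩ Nikolai: 10:00–12:50, 13:30–14:00, 14:50–16:00.
Lars ∩ Nikolai ∩ Aarav: 10:00–12:20, 12:40–12:50.
Common window lengths: 140, 10 min; longest is 140.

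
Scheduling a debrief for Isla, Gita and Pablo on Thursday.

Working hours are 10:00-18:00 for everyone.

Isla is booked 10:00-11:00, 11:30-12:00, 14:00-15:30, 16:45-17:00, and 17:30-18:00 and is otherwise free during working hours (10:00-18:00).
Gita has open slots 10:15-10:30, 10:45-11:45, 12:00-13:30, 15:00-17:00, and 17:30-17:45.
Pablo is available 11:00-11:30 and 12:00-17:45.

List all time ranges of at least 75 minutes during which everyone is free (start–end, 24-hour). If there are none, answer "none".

Isla free within 10:00–18:00: 11:00–11:30, 12:00–14:00, 15:30–16:45, 17:00–17:30.
Isla ∩ Gita: 11:00–11:30, 12:00–13:30, 15:30–16:45.
Isla ∩ Gita ∩ Pablo: 11:00–11:30, 12:00–13:30, 15:30–16:45.
Windows ≥ 75 min: 12:00–13:30, 15:30–16:45.

12:00–13:30, 15:30–16:45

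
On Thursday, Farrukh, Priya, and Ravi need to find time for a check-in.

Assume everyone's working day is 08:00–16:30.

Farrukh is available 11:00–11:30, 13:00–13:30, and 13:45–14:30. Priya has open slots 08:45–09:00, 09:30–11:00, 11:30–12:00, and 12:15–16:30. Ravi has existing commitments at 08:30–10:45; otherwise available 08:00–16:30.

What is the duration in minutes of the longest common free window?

45 minutes

Ravi free within 08:00–16:30: 08:00–08:30, 10:45–16:30.
Farrukh ∩ Priya: 13:00–13:30, 13:45–14:30.
Farrukh ∩ Priya ∩ Ravi: 13:00–13:30, 13:45–14:30.
Common window lengths: 30, 45 min; longest is 45.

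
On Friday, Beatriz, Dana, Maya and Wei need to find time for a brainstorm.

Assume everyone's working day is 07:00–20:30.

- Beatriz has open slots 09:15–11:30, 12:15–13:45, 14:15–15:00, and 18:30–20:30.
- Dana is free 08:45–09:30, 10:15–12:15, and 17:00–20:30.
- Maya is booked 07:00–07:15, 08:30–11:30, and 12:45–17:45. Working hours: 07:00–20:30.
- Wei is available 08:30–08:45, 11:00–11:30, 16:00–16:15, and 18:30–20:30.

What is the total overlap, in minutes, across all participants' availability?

Maya free within 07:00–20:30: 07:15–08:30, 11:30–12:45, 17:45–20:30.
Beatriz ∩ Dana: 09:15–09:30, 10:15–11:30, 18:30–20:30.
Beatriz ∩ Dana ∩ Maya: 18:30–20:30.
Beatriz ∩ Dana ∩ Maya ∩ Wei: 18:30–20:30.
Total common minutes: 120.

120 minutes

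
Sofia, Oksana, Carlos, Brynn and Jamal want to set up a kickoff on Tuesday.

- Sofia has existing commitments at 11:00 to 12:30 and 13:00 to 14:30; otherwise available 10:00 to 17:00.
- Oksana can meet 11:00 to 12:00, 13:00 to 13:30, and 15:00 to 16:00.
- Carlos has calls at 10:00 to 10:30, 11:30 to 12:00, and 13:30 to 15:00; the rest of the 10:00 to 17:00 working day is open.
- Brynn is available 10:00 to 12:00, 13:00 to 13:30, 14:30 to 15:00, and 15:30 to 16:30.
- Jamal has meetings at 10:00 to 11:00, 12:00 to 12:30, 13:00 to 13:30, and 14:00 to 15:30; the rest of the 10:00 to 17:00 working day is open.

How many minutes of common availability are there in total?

Sofia free within 10:00–17:00: 10:00–11:00, 12:30–13:00, 14:30–17:00.
Carlos free within 10:00–17:00: 10:30–11:30, 12:00–13:30, 15:00–17:00.
Jamal free within 10:00–17:00: 11:00–12:00, 12:30–13:00, 13:30–14:00, 15:30–17:00.
Sofia ∩ Oksana: 15:00–16:00.
Sofia ∩ Oksana ∩ Carlos: 15:00–16:00.
Sofia ∩ Oksana ∩ Carlos ∩ Brynn: 15:30–16:00.
Sofia ∩ Oksana ∩ Carlos ∩ Brynn ∩ Jamal: 15:30–16:00.
Total common minutes: 30.

30 minutes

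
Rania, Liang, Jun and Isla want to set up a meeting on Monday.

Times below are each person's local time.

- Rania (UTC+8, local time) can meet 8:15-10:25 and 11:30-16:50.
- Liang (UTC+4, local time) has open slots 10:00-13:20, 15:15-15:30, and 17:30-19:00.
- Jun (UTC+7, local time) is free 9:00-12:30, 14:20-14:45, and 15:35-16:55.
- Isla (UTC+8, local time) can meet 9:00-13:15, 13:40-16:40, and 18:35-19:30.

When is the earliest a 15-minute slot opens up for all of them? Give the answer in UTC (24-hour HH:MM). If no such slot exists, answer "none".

07:20

Rania → UTC: 00:15–02:25, 03:30–08:50.
Liang → UTC: 06:00–09:20, 11:15–11:30, 13:30–15:00.
Jun → UTC: 02:00–05:30, 07:20–07:45, 08:35–09:55.
Isla → UTC: 01:00–05:15, 05:40–08:40, 10:35–11:30.
Rania ∩ Liang: 06:00–08:50.
Rania ∩ Liang ∩ Jun: 07:20–07:45, 08:35–08:50.
Rania ∩ Liang ∩ Jun ∩ Isla: 07:20–07:45, 08:35–08:40.
Windows ≥ 15 min: 07:20–07:45.
Earliest such window starts at 07:20.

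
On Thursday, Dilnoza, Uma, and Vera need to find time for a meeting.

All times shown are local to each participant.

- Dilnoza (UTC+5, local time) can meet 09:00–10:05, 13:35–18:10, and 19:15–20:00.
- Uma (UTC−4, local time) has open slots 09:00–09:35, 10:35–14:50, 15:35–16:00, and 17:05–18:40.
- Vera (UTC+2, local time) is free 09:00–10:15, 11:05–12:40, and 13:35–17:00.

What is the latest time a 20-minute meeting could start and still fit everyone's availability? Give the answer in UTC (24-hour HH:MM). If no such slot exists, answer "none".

Dilnoza → UTC: 04:00–05:05, 08:35–13:10, 14:15–15:00.
Uma → UTC: 13:00–13:35, 14:35–18:50, 19:35–20:00, 21:05–22:40.
Vera → UTC: 07:00–08:15, 09:05–10:40, 11:35–15:00.
Dilnoza ∩ Uma: 13:00–13:10, 14:35–15:00.
Dilnoza ∩ Uma ∩ Vera: 13:00–13:10, 14:35–15:00.
Windows ≥ 20 min: 14:35–15:00.
Latest start in the last window 14:35–15:00 is 15:00 − 20 min = 14:40.

14:40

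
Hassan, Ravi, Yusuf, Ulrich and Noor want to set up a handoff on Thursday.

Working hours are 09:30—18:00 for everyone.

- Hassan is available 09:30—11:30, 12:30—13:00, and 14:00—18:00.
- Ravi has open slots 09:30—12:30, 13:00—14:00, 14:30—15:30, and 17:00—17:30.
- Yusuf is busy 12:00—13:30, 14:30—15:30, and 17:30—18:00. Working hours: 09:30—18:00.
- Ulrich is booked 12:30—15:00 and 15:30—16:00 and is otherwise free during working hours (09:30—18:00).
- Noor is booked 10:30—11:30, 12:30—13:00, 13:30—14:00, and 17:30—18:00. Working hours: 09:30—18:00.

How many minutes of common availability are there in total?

90 minutes

Yusuf free within 09:30–18:00: 09:30–12:00, 13:30–14:30, 15:30–17:30.
Ulrich free within 09:30–18:00: 09:30–12:30, 15:00–15:30, 16:00–18:00.
Noor free within 09:30–18:00: 09:30–10:30, 11:30–12:30, 13:00–13:30, 14:00–17:30.
Hassan ∩ Ravi: 09:30–11:30, 14:30–15:30, 17:00–17:30.
Hassan ∩ Ravi ∩ Yusuf: 09:30–11:30, 17:00–17:30.
Hassan ∩ Ravi ∩ Yusuf ∩ Ulrich: 09:30–11:30, 17:00–17:30.
Hassan ∩ Ravi ∩ Yusuf ∩ Ulrich ∩ Noor: 09:30–10:30, 17:00–17:30.
Total common minutes: 60 + 30 = 90.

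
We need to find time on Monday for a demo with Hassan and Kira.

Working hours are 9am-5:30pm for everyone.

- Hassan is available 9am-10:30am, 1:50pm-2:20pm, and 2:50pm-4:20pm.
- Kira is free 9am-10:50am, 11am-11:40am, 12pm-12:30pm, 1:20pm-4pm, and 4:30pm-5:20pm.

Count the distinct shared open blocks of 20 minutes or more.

Hassan ∩ Kira: 09:00–10:30, 13:50–14:20, 14:50–16:00.
Windows ≥ 20 min: 09:00–10:30, 13:50–14:20, 14:50–16:00.
That's 3 windows.

3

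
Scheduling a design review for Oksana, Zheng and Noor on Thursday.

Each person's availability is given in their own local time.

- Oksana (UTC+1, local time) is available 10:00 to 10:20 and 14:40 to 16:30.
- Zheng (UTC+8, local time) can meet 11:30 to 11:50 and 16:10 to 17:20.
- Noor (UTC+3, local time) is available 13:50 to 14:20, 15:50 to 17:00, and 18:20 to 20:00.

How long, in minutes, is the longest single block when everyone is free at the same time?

0 minutes

Oksana → UTC: 09:00–09:20, 13:40–15:30.
Zheng → UTC: 03:30–03:50, 08:10–09:20.
Noor → UTC: 10:50–11:20, 12:50–14:00, 15:20–17:00.
Oksana ∩ Zheng: 09:00–09:20.
Oksana ∩ Zheng ∩ Noor: (none).
No common window.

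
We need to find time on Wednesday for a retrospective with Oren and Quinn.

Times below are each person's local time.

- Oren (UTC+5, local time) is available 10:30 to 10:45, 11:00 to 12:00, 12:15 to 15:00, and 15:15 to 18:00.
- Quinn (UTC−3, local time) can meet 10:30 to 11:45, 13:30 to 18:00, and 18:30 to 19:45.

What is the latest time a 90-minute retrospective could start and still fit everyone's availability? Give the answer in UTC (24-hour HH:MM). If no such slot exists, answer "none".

none

Oren → UTC: 05:30–05:45, 06:00–07:00, 07:15–10:00, 10:15–13:00.
Quinn → UTC: 13:30–14:45, 16:30–21:00, 21:30–22:45.
Oren ∩ Quinn: (none).
Windows ≥ 90 min: (none).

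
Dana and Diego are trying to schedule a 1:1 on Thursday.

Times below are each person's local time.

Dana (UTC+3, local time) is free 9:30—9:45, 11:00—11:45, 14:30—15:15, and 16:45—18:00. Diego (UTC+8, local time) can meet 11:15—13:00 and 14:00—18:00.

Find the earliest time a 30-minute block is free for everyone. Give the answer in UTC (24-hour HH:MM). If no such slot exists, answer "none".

08:00

Dana → UTC: 06:30–06:45, 08:00–08:45, 11:30–12:15, 13:45–15:00.
Diego → UTC: 03:15–05:00, 06:00–10:00.
Dana ∩ Diego: 06:30–06:45, 08:00–08:45.
Windows ≥ 30 min: 08:00–08:45.
Earliest such window starts at 08:00.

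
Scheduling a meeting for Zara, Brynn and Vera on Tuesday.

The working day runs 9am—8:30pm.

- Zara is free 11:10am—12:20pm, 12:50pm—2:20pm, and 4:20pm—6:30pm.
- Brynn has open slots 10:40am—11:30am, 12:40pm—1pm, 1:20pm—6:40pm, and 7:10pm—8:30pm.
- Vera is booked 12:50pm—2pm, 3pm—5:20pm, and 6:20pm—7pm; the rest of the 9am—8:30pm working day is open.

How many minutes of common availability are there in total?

100 minutes

Vera free within 09:00–20:30: 09:00–12:50, 14:00–15:00, 17:20–18:20, 19:00–20:30.
Zara ∩ Brynn: 11:10–11:30, 12:50–13:00, 13:20–14:20, 16:20–18:30.
Zara ∩ Brynn ∩ Vera: 11:10–11:30, 14:00–14:20, 17:20–18:20.
Total common minutes: 20 + 20 + 60 = 100.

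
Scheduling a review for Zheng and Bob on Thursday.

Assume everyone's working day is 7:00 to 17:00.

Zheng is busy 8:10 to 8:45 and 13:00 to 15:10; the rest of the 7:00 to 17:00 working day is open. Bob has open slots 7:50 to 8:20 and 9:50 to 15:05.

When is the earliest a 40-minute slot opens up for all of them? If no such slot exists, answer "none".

09:50

Zheng free within 07:00–17:00: 07:00–08:10, 08:45–13:00, 15:10–17:00.
Zheng ∩ Bob: 07:50–08:10, 09:50–13:00.
Windows ≥ 40 min: 09:50–13:00.
Earliest such window starts at 09:50.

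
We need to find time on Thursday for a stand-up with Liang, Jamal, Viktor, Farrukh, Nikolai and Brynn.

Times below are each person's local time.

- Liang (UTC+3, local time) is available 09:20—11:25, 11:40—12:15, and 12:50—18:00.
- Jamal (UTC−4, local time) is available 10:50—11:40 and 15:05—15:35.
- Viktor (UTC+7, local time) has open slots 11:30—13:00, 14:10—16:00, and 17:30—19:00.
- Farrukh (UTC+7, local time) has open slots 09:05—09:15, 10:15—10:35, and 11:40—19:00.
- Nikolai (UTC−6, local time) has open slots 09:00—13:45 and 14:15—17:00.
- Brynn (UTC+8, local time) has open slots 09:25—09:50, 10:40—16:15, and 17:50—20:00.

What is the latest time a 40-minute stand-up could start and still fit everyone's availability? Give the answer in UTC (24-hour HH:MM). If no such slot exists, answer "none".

Liang → UTC: 06:20–08:25, 08:40–09:15, 09:50–15:00.
Jamal → UTC: 14:50–15:40, 19:05–19:35.
Viktor → UTC: 04:30–06:00, 07:10–09:00, 10:30–12:00.
Farrukh → UTC: 02:05–02:15, 03:15–03:35, 04:40–12:00.
Nikolai → UTC: 15:00–19:45, 20:15–23:00.
Brynn → UTC: 01:25–01:50, 02:40–08:15, 09:50–12:00.
Liang ∩ Jamal: 14:50–15:00.
Liang ∩ Jamal ∩ Viktor: (none).
Liang ∩ Jamal ∩ Viktor ∩ Farrukh: (none).
Liang ∩ Jamal ∩ Viktor ∩ Farrukh ∩ Nikolai: (none).
Liang ∩ Jamal ∩ Viktor ∩ Farrukh ∩ Nikolai ∩ Brynn: (none).
Windows ≥ 40 min: (none).

none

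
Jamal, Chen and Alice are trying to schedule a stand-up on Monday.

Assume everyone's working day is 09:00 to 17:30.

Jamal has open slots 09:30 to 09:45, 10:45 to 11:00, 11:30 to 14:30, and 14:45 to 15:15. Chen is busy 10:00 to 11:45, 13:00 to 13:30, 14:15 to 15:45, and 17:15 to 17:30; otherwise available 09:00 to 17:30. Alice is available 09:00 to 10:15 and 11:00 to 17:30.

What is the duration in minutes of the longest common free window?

Chen free within 09:00–17:30: 09:00–10:00, 11:45–13:00, 13:30–14:15, 15:45–17:15.
Jamal ∩ Chen: 09:30–09:45, 11:45–13:00, 13:30–14:15.
Jamal ∩ Chen ∩ Alice: 09:30–09:45, 11:45–13:00, 13:30–14:15.
Common window lengths: 15, 75, 45 min; longest is 75.

75 minutes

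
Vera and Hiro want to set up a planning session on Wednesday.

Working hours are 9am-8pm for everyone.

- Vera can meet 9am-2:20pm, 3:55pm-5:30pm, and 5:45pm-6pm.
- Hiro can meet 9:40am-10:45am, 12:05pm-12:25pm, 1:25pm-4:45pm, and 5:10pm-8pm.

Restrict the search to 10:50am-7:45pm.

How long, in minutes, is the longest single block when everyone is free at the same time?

55 minutes

Vera ∩ Hiro: 09:40–10:45, 12:05–12:25, 13:25–14:20, 15:55–16:45, 17:10–17:30, 17:45–18:00.
Restricted to 10:50–19:45: 12:05–12:25, 13:25–14:20, 15:55–16:45, 17:10–17:30, 17:45–18:00.
Common window lengths: 20, 55, 50, 20, 15 min; longest is 55.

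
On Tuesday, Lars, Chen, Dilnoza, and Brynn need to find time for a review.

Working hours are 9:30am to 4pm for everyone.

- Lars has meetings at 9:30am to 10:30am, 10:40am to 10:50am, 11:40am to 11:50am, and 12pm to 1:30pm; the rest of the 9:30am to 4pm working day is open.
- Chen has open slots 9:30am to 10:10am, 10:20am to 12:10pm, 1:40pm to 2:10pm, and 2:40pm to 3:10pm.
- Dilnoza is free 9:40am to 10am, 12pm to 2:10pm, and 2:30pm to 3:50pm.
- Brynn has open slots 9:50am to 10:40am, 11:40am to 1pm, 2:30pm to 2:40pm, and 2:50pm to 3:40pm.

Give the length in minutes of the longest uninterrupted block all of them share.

20 minutes

Lars free within 09:30–16:00: 10:30–10:40, 10:50–11:40, 11:50–12:00, 13:30–16:00.
Lars ∩ Chen: 10:30–10:40, 10:50–11:40, 11:50–12:00, 13:40–14:10, 14:40–15:10.
Lars ∩ Chen ∩ Dilnoza: 13:40–14:10, 14:40–15:10.
Lars ∩ Chen ∩ Dilnoza ∩ Brynn: 14:50–15:10.
Single common window of 20 minutes.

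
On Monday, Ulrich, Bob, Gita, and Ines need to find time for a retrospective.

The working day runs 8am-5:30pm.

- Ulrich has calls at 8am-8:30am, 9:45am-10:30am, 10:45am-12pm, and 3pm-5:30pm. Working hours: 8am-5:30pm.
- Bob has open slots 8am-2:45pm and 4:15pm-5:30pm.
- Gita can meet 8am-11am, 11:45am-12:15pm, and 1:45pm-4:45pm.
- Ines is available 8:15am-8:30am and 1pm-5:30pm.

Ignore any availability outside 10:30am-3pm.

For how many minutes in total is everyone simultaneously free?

Ulrich free within 08:00–17:30: 08:30–09:45, 10:30–10:45, 12:00–15:00.
Ulrich ∩ Bob: 08:30–09:45, 10:30–10:45, 12:00–14:45.
Ulrich ∩ Bob ∩ Gita: 08:30–09:45, 10:30–10:45, 12:00–12:15, 13:45–14:45.
Ulrich ∩ Bob ∩ Gita ∩ Ines: 13:45–14:45.
Restricted to 10:30–15:00: 13:45–14:45.
Total common minutes: 60.

60 minutes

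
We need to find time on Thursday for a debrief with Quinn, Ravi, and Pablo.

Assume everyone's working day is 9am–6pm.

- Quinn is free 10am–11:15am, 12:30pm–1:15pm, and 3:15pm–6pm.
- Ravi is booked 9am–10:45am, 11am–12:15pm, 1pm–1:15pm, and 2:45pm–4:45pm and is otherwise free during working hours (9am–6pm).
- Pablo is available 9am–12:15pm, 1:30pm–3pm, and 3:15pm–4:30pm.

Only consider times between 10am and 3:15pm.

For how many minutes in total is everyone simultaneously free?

Ravi free within 09:00–18:00: 10:45–11:00, 12:15–13:00, 13:15–14:45, 16:45–18:00.
Quinn ∩ Ravi: 10:45–11:00, 12:30–13:00, 16:45–18:00.
Quinn ∩ Ravi ∩ Pablo: 10:45–11:00.
Restricted to 10:00–15:15: 10:45–11:00.
Total common minutes: 15.

15 minutes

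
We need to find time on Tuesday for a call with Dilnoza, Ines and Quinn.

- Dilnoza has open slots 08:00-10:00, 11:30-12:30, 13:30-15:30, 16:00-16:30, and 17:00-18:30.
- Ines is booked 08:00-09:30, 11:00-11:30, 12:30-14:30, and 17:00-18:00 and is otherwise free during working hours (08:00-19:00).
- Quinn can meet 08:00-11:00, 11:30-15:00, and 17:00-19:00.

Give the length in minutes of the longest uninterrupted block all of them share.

60 minutes

Ines free within 08:00–19:00: 09:30–11:00, 11:30–12:30, 14:30–17:00, 18:00–19:00.
Dilnoza ∩ Ines: 09:30–10:00, 11:30–12:30, 14:30–15:30, 16:00–16:30, 18:00–18:30.
Dilnoza ∩ Ines ∩ Quinn: 09:30–10:00, 11:30–12:30, 14:30–15:00, 18:00–18:30.
Common window lengths: 30, 60, 30, 30 min; longest is 60.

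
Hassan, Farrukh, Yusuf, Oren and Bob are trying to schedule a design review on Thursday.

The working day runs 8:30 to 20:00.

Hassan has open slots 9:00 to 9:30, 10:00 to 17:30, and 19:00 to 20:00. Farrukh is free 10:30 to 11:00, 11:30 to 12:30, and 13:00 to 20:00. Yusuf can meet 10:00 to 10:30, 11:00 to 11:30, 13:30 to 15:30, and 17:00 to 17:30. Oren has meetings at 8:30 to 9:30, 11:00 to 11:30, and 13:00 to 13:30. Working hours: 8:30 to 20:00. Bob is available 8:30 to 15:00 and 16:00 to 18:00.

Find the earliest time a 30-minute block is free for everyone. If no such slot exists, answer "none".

13:30

Oren free within 08:30–20:00: 09:30–11:00, 11:30–13:00, 13:30–20:00.
Hassan ∩ Farrukh: 10:30–11:00, 11:30–12:30, 13:00–17:30, 19:00–20:00.
Hassan ∩ Farrukh ∩ Yusuf: 13:30–15:30, 17:00–17:30.
Hassan ∩ Farrukh ∩ Yusuf ∩ Oren: 13:30–15:30, 17:00–17:30.
Hassan ∩ Farrukh ∩ Yusuf ∩ Oren ∩ Bob: 13:30–15:00, 17:00–17:30.
Windows ≥ 30 min: 13:30–15:00, 17:00–17:30.
Earliest such window starts at 13:30.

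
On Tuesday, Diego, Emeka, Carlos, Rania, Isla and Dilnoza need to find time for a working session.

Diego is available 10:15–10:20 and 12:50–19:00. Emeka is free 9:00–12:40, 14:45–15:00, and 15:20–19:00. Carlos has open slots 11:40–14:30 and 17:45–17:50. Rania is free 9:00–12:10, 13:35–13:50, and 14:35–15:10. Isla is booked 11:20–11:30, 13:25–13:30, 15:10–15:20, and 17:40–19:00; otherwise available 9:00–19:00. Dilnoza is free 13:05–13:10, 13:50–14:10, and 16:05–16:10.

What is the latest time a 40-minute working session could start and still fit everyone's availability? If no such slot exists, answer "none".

Isla free within 09:00–19:00: 09:00–11:20, 11:30–13:25, 13:30–15:10, 15:20–17:40.
Diego ∩ Emeka: 10:15–10:20, 14:45–15:00, 15:20–19:00.
Diego ∩ Emeka ∩ Carlos: 17:45–17:50.
Diego ∩ Emeka ∩ Carlos ∩ Rania: (none).
Diego ∩ Emeka ∩ Carlos ∩ Rania ∩ Isla: (none).
Diego ∩ Emeka ∩ Carlos ∩ Rania ∩ Isla ∩ Dilnoza: (none).
Windows ≥ 40 min: (none).

none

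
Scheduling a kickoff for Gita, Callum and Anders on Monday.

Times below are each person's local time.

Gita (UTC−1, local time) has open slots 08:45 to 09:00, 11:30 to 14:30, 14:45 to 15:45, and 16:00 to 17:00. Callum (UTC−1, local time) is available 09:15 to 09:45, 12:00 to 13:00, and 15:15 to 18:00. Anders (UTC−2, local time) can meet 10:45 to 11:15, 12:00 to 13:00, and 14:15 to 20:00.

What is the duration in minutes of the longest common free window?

60 minutes

Gita → UTC: 09:45–10:00, 12:30–15:30, 15:45–16:45, 17:00–18:00.
Callum → UTC: 10:15–10:45, 13:00–14:00, 16:15–19:00.
Anders → UTC: 12:45–13:15, 14:00–15:00, 16:15–22:00.
Gita ∩ Callum: 13:00–14:00, 16:15–16:45, 17:00–18:00.
Gita ∩ Callum ∩ Anders: 13:00–13:15, 16:15–16:45, 17:00–18:00.
Common window lengths: 15, 30, 60 min; longest is 60.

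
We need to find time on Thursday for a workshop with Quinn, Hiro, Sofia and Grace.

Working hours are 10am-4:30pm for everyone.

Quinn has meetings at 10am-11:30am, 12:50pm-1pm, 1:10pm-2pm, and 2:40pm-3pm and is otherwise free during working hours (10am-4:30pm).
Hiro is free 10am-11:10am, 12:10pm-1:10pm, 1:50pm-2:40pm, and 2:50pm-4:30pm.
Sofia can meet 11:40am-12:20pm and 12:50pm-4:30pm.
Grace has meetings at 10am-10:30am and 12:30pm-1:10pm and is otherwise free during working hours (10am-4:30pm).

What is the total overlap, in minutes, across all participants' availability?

140 minutes

Quinn free within 10:00–16:30: 11:30–12:50, 13:00–13:10, 14:00–14:40, 15:00–16:30.
Grace free within 10:00–16:30: 10:30–12:30, 13:10–16:30.
Quinn ∩ Hiro: 12:10–12:50, 13:00–13:10, 14:00–14:40, 15:00–16:30.
Quinn ∩ Hiro ∩ Sofia: 12:10–12:20, 13:00–13:10, 14:00–14:40, 15:00–16:30.
Quinn ∩ Hiro ∩ Sofia ∩ Grace: 12:10–12:20, 14:00–14:40, 15:00–16:30.
Total common minutes: 10 + 40 + 90 = 140.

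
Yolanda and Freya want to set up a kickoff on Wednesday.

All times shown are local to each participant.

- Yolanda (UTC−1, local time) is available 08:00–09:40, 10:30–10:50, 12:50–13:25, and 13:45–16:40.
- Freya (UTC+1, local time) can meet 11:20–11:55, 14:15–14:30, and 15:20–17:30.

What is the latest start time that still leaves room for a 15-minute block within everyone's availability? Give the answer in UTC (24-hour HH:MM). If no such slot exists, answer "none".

Yolanda → UTC: 09:00–10:40, 11:30–11:50, 13:50–14:25, 14:45–17:40.
Freya → UTC: 10:20–10:55, 13:15–13:30, 14:20–16:30.
Yolanda ∩ Freya: 10:20–10:40, 14:20–14:25, 14:45–16:30.
Windows ≥ 15 min: 10:20–10:40, 14:45–16:30.
Latest start in the last window 14:45–16:30 is 16:30 − 15 min = 16:15.

16:15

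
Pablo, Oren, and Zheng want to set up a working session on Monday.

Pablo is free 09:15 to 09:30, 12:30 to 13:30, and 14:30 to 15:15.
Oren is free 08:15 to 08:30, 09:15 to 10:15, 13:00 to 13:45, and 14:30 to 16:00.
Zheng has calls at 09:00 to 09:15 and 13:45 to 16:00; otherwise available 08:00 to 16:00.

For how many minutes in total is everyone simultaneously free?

Zheng free within 08:00–16:00: 08:00–09:00, 09:15–13:45.
Pablo ∩ Oren: 09:15–09:30, 13:00–13:30, 14:30–15:15.
Pablo ∩ Oren ∩ Zheng: 09:15–09:30, 13:00–13:30.
Total common minutes: 15 + 30 = 45.

45 minutes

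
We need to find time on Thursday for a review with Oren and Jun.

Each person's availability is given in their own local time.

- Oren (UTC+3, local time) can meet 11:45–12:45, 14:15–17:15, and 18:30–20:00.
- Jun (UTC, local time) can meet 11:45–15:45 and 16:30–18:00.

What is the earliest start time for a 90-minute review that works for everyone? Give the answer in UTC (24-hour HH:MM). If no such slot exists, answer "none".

Oren → UTC: 08:45–09:45, 11:15–14:15, 15:30–17:00.
Jun → UTC: 11:45–15:45, 16:30–18:00.
Oren ∩ Jun: 11:45–14:15, 15:30–15:45, 16:30–17:00.
Windows ≥ 90 min: 11:45–14:15.
Earliest such window starts at 11:45.

11:45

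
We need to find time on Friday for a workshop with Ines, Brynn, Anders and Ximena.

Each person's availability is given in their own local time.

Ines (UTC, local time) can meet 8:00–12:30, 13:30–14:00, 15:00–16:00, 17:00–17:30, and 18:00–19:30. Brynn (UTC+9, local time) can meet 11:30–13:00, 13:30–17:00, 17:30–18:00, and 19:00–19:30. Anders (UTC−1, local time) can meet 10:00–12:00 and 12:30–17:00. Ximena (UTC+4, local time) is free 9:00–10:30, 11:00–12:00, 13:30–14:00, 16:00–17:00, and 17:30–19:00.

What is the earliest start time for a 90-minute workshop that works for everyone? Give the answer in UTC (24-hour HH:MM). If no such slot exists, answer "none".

none

Ines → UTC: 08:00–12:30, 13:30–14:00, 15:00–16:00, 17:00–17:30, 18:00–19:30.
Brynn → UTC: 02:30–04:00, 04:30–08:00, 08:30–09:00, 10:00–10:30.
Anders → UTC: 11:00–13:00, 13:30–18:00.
Ximena → UTC: 05:00–06:30, 07:00–08:00, 09:30–10:00, 12:00–13:00, 13:30–15:00.
Ines ∩ Brynn: 08:30–09:00, 10:00–10:30.
Ines ∩ Brynn ∩ Anders: (none).
Ines ∩ Brynn ∩ Anders ∩ Ximena: (none).
Windows ≥ 90 min: (none).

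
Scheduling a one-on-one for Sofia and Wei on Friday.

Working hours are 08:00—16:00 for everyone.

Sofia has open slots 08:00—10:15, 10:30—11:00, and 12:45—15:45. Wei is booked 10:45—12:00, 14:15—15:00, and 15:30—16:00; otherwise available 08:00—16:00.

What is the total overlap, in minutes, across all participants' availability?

Wei free within 08:00–16:00: 08:00–10:45, 12:00–14:15, 15:00–15:30.
Sofia ∩ Wei: 08:00–10:15, 10:30–10:45, 12:45–14:15, 15:00–15:30.
Total common minutes: 135 + 15 + 90 + 30 = 270.

270 minutes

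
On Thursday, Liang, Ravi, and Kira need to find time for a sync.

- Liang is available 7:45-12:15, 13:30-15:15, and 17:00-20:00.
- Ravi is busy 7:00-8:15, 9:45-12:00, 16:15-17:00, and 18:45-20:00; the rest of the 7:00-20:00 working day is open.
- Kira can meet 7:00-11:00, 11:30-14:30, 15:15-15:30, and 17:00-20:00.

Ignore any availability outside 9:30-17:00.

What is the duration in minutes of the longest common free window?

Ravi free within 07:00–20:00: 08:15–09:45, 12:00–16:15, 17:00–18:45.
Liang ∩ Ravi: 08:15–09:45, 12:00–12:15, 13:30–15:15, 17:00–18:45.
Liang ∩ Ravi ∩ Kira: 08:15–09:45, 12:00–12:15, 13:30–14:30, 17:00–18:45.
Restricted to 09:30–17:00: 09:30–09:45, 12:00–12:15, 13:30–14:30.
Common window lengths: 15, 15, 60 min; longest is 60.

60 minutes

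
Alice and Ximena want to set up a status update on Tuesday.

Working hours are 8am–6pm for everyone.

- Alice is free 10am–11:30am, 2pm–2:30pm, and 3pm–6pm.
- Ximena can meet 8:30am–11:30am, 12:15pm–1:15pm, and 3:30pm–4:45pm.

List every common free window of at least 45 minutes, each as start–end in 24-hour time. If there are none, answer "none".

10:00–11:30, 15:30–16:45

Alice ∩ Ximena: 10:00–11:30, 15:30–16:45.
Windows ≥ 45 min: 10:00–11:30, 15:30–16:45.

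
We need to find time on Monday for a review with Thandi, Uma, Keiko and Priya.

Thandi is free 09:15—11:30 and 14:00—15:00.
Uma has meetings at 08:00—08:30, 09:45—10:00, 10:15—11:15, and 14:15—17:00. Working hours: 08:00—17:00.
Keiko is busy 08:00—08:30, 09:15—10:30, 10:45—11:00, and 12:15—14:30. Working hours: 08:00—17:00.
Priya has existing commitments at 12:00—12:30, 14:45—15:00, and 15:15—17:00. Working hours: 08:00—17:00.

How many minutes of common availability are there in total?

Uma free within 08:00–17:00: 08:30–09:45, 10:00–10:15, 11:15–14:15.
Keiko free within 08:00–17:00: 08:30–09:15, 10:30–10:45, 11:00–12:15, 14:30–17:00.
Priya free within 08:00–17:00: 08:00–12:00, 12:30–14:45, 15:00–15:15.
Thandi ∩ Uma: 09:15–09:45, 10:00–10:15, 11:15–11:30, 14:00–14:15.
Thandi ∩ Uma ∩ Keiko: 11:15–11:30.
Thandi ∩ Uma ∩ Keiko ∩ Priya: 11:15–11:30.
Total common minutes: 15.

15 minutes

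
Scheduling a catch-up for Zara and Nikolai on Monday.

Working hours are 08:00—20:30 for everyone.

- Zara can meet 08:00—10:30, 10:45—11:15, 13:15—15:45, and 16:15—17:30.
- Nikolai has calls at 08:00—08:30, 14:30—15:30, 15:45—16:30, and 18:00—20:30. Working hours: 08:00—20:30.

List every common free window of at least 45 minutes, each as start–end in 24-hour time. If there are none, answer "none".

08:30–10:30, 13:15–14:30, 16:30–17:30

Nikolai free within 08:00–20:30: 08:30–14:30, 15:30–15:45, 16:30–18:00.
Zara ∩ Nikolai: 08:30–10:30, 10:45–11:15, 13:15–14:30, 15:30–15:45, 16:30–17:30.
Windows ≥ 45 min: 08:30–10:30, 13:15–14:30, 16:30–17:30.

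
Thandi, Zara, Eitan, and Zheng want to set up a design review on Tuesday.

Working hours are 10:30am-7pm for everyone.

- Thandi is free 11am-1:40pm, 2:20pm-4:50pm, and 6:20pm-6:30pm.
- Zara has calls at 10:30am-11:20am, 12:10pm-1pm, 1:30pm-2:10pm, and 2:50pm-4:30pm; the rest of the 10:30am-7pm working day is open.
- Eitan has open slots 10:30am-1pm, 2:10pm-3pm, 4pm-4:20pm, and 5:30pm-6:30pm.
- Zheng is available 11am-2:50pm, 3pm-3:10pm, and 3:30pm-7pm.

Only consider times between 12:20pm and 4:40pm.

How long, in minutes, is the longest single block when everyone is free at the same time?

30 minutes

Zara free within 10:30–19:00: 11:20–12:10, 13:00–13:30, 14:10–14:50, 16:30–19:00.
Thandi ∩ Zara: 11:20–12:10, 13:00–13:30, 14:20–14:50, 16:30–16:50, 18:20–18:30.
Thandi ∩ Zara ∩ Eitan: 11:20–12:10, 14:20–14:50, 18:20–18:30.
Thandi ∩ Zara ∩ Eitan ∩ Zheng: 11:20–12:10, 14:20–14:50, 18:20–18:30.
Restricted to 12:20–16:40: 14:20–14:50.
Single common window of 30 minutes.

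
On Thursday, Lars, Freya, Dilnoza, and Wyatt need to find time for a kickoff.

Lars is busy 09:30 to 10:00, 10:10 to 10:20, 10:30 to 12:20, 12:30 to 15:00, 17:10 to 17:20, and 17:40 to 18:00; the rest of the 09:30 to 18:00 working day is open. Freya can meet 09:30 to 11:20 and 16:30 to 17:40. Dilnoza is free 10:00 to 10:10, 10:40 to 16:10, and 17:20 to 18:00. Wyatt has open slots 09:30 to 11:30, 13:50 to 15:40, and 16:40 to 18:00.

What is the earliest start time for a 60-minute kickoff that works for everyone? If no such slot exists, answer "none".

none

Lars free within 09:30–18:00: 10:00–10:10, 10:20–10:30, 12:20–12:30, 15:00–17:10, 17:20–17:40.
Lars ∩ Freya: 10:00–10:10, 10:20–10:30, 16:30–17:10, 17:20–17:40.
Lars ∩ Freya ∩ Dilnoza: 10:00–10:10, 17:20–17:40.
Lars ∩ Freya ∩ Dilnoza ∩ Wyatt: 10:00–10:10, 17:20–17:40.
Windows ≥ 60 min: (none).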